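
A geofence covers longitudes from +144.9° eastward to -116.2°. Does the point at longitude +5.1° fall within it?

No

Band width going east from +144.9° to -116.2°: ((-116.2 − 144.9) mod 360) = 98.9°.
Offset of +5.1° east of the west edge: ((5.1 − 144.9) mod 360) = 220.2°.
220.2° > 98.9° ⇒ outside.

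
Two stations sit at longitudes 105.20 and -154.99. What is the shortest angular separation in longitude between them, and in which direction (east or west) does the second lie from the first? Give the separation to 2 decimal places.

Raw difference: -154.99 − 105.20 = -260.19°.
Normalise into (−180°, 180°]: -260.19° + 360° = 99.81°.
Positive ⇒ the second point lies to the east; separation 99.81°.

99.81° east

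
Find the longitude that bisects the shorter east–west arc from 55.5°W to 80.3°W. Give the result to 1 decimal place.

Signed shortest Δλ from -55.5° to -80.3° is -24.8°.
Midpoint longitude = -55.5° + (-24.8°)/2 = -55.5° − 12.4° = -67.9°.

67.9°W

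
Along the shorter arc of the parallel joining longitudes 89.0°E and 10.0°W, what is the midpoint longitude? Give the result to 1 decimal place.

Signed shortest Δλ from +89.0° to -10.0° is -99.0°.
Midpoint longitude = +89.0° + (-99.0°)/2 = +89.0° − 49.5° = +39.5°.

39.5°E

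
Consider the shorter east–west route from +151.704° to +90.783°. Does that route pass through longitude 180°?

Signed shortest Δλ = ((90.783 − 151.704 + 180) mod 360) − 180 = -60.921°.
Going west by 60.921° from +151.704° reaches +90.783° without touching 180°.

No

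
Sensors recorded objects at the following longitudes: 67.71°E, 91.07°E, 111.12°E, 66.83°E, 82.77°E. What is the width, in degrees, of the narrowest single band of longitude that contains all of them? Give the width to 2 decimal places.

Sort the longitudes: +66.83°, +67.71°, +82.77°, +91.07°, +111.12°.
Eastward gaps between consecutive values (wrapping around): 0.88°, 15.06°, 8.30°, 20.05°, 315.71°.
Largest gap = 315.71° ⇒ minimal covering band is its complement: 360° − 315.71° = 44.29°.
Band runs from +66.83° eastward to +111.12°.

44.29°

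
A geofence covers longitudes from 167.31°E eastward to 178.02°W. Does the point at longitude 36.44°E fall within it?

Band width going east from +167.31° to -178.02°: ((-178.02 − 167.31) mod 360) = 14.67°.
Offset of +36.44° east of the west edge: ((36.44 − 167.31) mod 360) = 229.13°.
229.13° > 14.67° ⇒ outside.

No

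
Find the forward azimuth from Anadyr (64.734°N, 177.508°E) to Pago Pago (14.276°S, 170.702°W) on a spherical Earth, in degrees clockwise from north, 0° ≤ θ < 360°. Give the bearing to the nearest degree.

Δλ = -170.702 − 177.508 = -348.210°; wrapped into (−180°, 180°]: 11.790°.
θ = atan2( sin Δλ · cos φ₂ , cos φ₁ · sin φ₂ − sin φ₁ · cos φ₂ · cos Δλ )
  = atan2(0.19802, -0.96317) = 168.383° → normalised to [0°, 360°): 168.383°.

168°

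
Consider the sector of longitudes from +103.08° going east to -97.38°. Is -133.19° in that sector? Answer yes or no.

Yes

Band width going east from +103.08° to -97.38°: ((-97.38 − 103.08) mod 360) = 159.54°.
Offset of -133.19° east of the west edge: ((-133.19 − 103.08) mod 360) = 123.73°.
123.73° ≤ 159.54° ⇒ inside.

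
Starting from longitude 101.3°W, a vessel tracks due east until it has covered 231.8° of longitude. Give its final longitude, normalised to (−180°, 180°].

Start at -101.3°; shift +231.8° → +130.5°.
+130.5° already lies in (−180°, 180°].

130.5°E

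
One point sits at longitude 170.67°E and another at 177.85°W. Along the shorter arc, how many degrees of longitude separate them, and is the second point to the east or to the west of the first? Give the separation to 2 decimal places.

Raw difference: -177.85 − 170.67 = -348.52°.
Normalise into (−180°, 180°]: -348.52° + 360° = 11.48°.
Positive ⇒ the second point lies to the east; separation 11.48°.

11.48° east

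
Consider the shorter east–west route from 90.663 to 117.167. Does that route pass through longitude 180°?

Signed shortest Δλ = ((117.167 − 90.663 + 180) mod 360) − 180 = 26.504°.
Going east by 26.504° from +90.663° reaches +117.167° without touching 180°.

No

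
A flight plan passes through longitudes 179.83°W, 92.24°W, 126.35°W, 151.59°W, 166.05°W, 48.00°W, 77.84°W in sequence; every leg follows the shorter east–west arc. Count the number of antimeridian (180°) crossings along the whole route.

0

Leg 1: -179.83° → -92.24°, shortest Δλ = 87.59° (east) — does not cross 180°.
Leg 2: -92.24° → -126.35°, shortest Δλ = -34.11° (west) — does not cross 180°.
Leg 3: -126.35° → -151.59°, shortest Δλ = -25.24° (west) — does not cross 180°.
Leg 4: -151.59° → -166.05°, shortest Δλ = -14.46° (west) — does not cross 180°.
Leg 5: -166.05° → -48.00°, shortest Δλ = 118.05° (east) — does not cross 180°.
Leg 6: -48.00° → -77.84°, shortest Δλ = -29.84° (west) — does not cross 180°.
Total crossings: 0.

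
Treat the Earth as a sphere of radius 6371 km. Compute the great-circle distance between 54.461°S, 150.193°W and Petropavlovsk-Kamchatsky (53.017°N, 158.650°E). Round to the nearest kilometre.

Δλ = 158.650 − -150.193 = 308.843°; wrapped into (−180°, 180°]: -51.157°.
Δφ = 53.017 − -54.461 = 107.478°.
a = sin²(Δφ/2) + cos φ₁ · cos φ₂ · sin²(Δλ/2) = 0.715351.
c = 2·atan2(√a, √(1−a)) = 2.01607 rad → d = 6371·c ≈ 12844.36 km.

12844 km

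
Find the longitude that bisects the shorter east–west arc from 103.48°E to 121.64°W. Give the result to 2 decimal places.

Signed shortest Δλ from +103.48° to -121.64° is +134.88°.
Midpoint longitude = +103.48° + (+134.88°)/2 = +103.48° + 67.44° = +170.92°.
(The naïve average (+103.48 + -121.64)/2 = -9.08° is on the wrong side of the globe.)

170.92°E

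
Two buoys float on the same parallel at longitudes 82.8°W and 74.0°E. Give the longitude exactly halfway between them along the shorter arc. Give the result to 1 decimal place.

Signed shortest Δλ from -82.8° to +74.0° is +156.8°.
Midpoint longitude = -82.8° + (+156.8°)/2 = -82.8° + 78.4° = -4.4°.

4.4°W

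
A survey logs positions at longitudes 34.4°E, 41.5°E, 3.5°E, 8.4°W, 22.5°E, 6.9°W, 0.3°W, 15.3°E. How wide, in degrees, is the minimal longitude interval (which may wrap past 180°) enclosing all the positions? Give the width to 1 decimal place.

Sort the longitudes: -8.4°, -6.9°, -0.3°, +3.5°, +15.3°, +22.5°, +34.4°, +41.5°.
Eastward gaps between consecutive values (wrapping around): 1.5°, 6.6°, 3.8°, 11.8°, 7.2°, 11.9°, 7.1°, 310.1°.
Largest gap = 310.1° ⇒ minimal covering band is its complement: 360° − 310.1° = 49.9°.
Band runs from -8.4° eastward to +41.5°.

49.9°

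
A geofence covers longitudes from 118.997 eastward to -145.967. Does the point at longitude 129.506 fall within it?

Band width going east from +118.997° to -145.967°: ((-145.967 − 118.997) mod 360) = 95.036°.
Offset of +129.506° east of the west edge: ((129.506 − 118.997) mod 360) = 10.509°.
10.509° ≤ 95.036° ⇒ inside.

Yes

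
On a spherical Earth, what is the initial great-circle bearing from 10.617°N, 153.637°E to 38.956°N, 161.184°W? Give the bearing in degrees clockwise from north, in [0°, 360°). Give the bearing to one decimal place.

Δλ = -161.184 − 153.637 = -314.821°; wrapped into (−180°, 180°]: 45.179°.
θ = atan2( sin Δλ · cos φ₂ , cos φ₁ · sin φ₂ − sin φ₁ · cos φ₂ · cos Δλ )
  = atan2(0.55158, 0.51697) = 46.855° → normalised to [0°, 360°): 46.855°.

46.9°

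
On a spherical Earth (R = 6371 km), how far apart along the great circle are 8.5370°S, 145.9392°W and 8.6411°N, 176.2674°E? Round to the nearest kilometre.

Δλ = 176.2674 − -145.9392 = 322.2066°; wrapped into (−180°, 180°]: -37.7934°.
Δφ = 8.6411 − -8.5370 = 17.1781°.
a = sin²(Δφ/2) + cos φ₁ · cos φ₂ · sin²(Δλ/2) = 0.124852.
c = 2·atan2(√a, √(1−a)) = 0.72229 rad → d = 6371·c ≈ 4601.69 km.

4602 km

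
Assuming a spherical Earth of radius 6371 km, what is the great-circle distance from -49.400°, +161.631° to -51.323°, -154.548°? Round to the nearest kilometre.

Δλ = -154.548 − 161.631 = -316.179°; wrapped into (−180°, 180°]: 43.821°.
Δφ = -51.323 − -49.400 = -1.923°.
a = sin²(Δφ/2) + cos φ₁ · cos φ₂ · sin²(Δλ/2) = 0.056912.
c = 2·atan2(√a, √(1−a)) = 0.48177 rad → d = 6371·c ≈ 3069.35 km.

3069 km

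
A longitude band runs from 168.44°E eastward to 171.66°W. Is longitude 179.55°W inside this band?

Yes

Band width going east from +168.44° to -171.66°: ((-171.66 − 168.44) mod 360) = 19.90°.
Offset of -179.55° east of the west edge: ((-179.55 − 168.44) mod 360) = 12.01°.
12.01° ≤ 19.90° ⇒ inside.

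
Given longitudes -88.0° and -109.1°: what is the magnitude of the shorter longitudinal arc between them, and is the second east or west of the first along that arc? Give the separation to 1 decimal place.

Raw difference: -109.1 − -88.0 = -21.1°.
Normalise into (−180°, 180°]: -21.1° stays -21.1°.
Negative ⇒ the second point lies to the west; separation 21.1°.

21.1° west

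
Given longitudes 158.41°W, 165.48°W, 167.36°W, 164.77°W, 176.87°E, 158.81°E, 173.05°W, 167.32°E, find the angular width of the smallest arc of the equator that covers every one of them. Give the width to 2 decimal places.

Sort the longitudes: -173.05°, -167.36°, -165.48°, -164.77°, -158.41°, +158.81°, +167.32°, +176.87°.
Eastward gaps between consecutive values (wrapping around): 5.69°, 1.88°, 0.71°, 6.36°, 317.22°, 8.51°, 9.55°, 10.08°.
Largest gap = 317.22° ⇒ minimal covering band is its complement: 360° − 317.22° = 42.78°.
Band runs from +158.81° eastward to -158.41°, crossing the antimeridian.

42.78°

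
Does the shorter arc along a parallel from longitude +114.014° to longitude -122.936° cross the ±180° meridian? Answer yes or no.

Naïve |-122.936 − 114.014| = 236.95° > 180°, so the shorter arc goes the other way round — across 180°.
Signed shortest Δλ = ((-122.936 − 114.014 + 180) mod 360) − 180 = 123.05°.
Going east by 123.05° from +114.014° passes through 180° before reaching -122.936°.

Yes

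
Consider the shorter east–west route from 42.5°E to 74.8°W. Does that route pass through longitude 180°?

Signed shortest Δλ = ((-74.8 − 42.5 + 180) mod 360) − 180 = -117.3°.
Going west by 117.3° from +42.5° reaches -74.8° without touching 180°.

No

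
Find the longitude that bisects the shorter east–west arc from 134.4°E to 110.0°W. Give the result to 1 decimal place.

Signed shortest Δλ from +134.4° to -110.0° is +115.6°.
Midpoint longitude = +134.4° + (+115.6°)/2 = +134.4° + 57.8° = +192.2°.
Normalise into (−180°, 180°]: -167.8°.
(The naïve average (+134.4 + -110.0)/2 = 12.2° is on the wrong side of the globe.)

167.8°W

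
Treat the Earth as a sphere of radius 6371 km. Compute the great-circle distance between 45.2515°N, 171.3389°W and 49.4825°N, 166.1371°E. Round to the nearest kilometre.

Δλ = 166.1371 − -171.3389 = 337.4760°; wrapped into (−180°, 180°]: -22.5240°.
Δφ = 49.4825 − 45.2515 = 4.2310°.
a = sin²(Δφ/2) + cos φ₁ · cos φ₂ · sin²(Δλ/2) = 0.018807.
c = 2·atan2(√a, √(1−a)) = 0.27514 rad → d = 6371·c ≈ 1752.95 km.

1753 km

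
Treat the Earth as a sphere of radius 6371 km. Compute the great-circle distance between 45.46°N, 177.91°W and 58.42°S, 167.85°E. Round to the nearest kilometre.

Δλ = 167.85 − -177.91 = 345.76°; wrapped into (−180°, 180°]: -14.24°.
Δφ = -58.42 − 45.46 = -103.88°.
a = sin²(Δφ/2) + cos φ₁ · cos φ₂ · sin²(Δλ/2) = 0.625588.
c = 2·atan2(√a, √(1−a)) = 1.82469 rad → d = 6371·c ≈ 11625.11 km.

11625 km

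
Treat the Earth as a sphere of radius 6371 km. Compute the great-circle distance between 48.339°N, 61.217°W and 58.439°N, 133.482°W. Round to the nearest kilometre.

4676 km

Δλ = -133.482 − -61.217 = -72.265°.
Δφ = 58.439 − 48.339 = 10.100°.
a = sin²(Δφ/2) + cos φ₁ · cos φ₂ · sin²(Δλ/2) = 0.128717.
c = 2·atan2(√a, √(1−a)) = 0.73390 rad → d = 6371·c ≈ 4675.70 km.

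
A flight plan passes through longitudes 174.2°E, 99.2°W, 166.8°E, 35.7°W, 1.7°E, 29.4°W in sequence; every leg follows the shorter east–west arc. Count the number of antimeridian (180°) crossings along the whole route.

Leg 1: +174.2° → -99.2°, shortest Δλ = 86.6° (east) — crosses 180°.
Leg 2: -99.2° → +166.8°, shortest Δλ = -94.0° (west) — crosses 180°.
Leg 3: +166.8° → -35.7°, shortest Δλ = 157.5° (east) — crosses 180°.
Leg 4: -35.7° → +1.7°, shortest Δλ = 37.4° (east) — does not cross 180°.
Leg 5: +1.7° → -29.4°, shortest Δλ = -31.1° (west) — does not cross 180°.
Total crossings: 3.

3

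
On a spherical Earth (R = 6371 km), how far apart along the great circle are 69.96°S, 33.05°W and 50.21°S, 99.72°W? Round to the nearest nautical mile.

Δλ = -99.72 − -33.05 = -66.67°.
Δφ = -50.21 − -69.96 = 19.75°.
a = sin²(Δφ/2) + cos φ₁ · cos φ₂ · sin²(Δλ/2) = 0.095639.
c = 2·atan2(√a, √(1−a)) = 0.62882 rad → d = 6371·c ≈ 4006.21 km ≈ 2163.18 nmi.

2163 nmi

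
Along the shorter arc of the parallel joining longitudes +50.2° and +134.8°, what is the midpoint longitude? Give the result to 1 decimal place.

Signed shortest Δλ from +50.2° to +134.8° is +84.6°.
Midpoint longitude = +50.2° + (+84.6°)/2 = +50.2° + 42.3° = +92.5°.

+92.5°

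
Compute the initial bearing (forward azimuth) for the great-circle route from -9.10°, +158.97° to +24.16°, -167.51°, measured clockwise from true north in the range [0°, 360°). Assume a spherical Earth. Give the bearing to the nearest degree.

Δλ = -167.51 − 158.97 = -326.48°; wrapped into (−180°, 180°]: 33.52°.
θ = atan2( sin Δλ · cos φ₂ , cos φ₁ · sin φ₂ − sin φ₁ · cos φ₂ · cos Δλ )
  = atan2(0.50386, 0.52444) = 43.853° → normalised to [0°, 360°): 43.853°.

44°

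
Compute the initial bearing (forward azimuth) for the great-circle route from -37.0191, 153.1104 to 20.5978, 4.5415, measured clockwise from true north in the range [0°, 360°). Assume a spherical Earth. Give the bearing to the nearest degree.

248°

Δλ = 4.5415 − 153.1104 = -148.5689°.
θ = atan2( sin Δλ · cos φ₂ , cos φ₁ · sin φ₂ − sin φ₁ · cos φ₂ · cos Δλ )
  = atan2(-0.48814, -0.20000) = -112.280° → normalised to [0°, 360°): 247.720°.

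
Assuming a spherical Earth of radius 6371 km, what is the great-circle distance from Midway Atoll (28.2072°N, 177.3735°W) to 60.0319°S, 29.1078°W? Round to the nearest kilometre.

15747 km

Δλ = -29.1078 − -177.3735 = 148.2657°.
Δφ = -60.0319 − 28.2072 = -88.2391°.
a = sin²(Δφ/2) + cos φ₁ · cos φ₂ · sin²(Δλ/2) = 0.891927.
c = 2·atan2(√a, √(1−a)) = 2.47165 rad → d = 6371·c ≈ 15746.85 km.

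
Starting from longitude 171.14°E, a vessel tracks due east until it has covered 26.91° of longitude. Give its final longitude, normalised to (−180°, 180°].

161.95°W

Start at +171.14°; shift +26.91° → +198.05°.
+198.05° lies outside (−180°, 180°]; subtract 360° → -161.95°.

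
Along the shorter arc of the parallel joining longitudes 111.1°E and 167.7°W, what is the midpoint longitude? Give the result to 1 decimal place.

Signed shortest Δλ from +111.1° to -167.7° is +81.2°.
Midpoint longitude = +111.1° + (+81.2°)/2 = +111.1° + 40.6° = +151.7°.
(The naïve average (+111.1 + -167.7)/2 = -28.3° is on the wrong side of the globe.)

151.7°E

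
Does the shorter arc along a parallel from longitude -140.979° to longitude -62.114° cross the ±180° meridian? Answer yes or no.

No

Signed shortest Δλ = ((-62.114 − -140.979 + 180) mod 360) − 180 = 78.865°.
Going east by 78.865° from -140.979° reaches -62.114° without touching 180°.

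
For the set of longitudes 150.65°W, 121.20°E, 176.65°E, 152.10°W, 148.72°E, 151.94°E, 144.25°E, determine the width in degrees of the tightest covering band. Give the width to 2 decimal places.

Sort the longitudes: -152.10°, -150.65°, +121.20°, +144.25°, +148.72°, +151.94°, +176.65°.
Eastward gaps between consecutive values (wrapping around): 1.45°, 271.85°, 23.05°, 4.47°, 3.22°, 24.71°, 31.25°.
Largest gap = 271.85° ⇒ minimal covering band is its complement: 360° − 271.85° = 88.15°.
Band runs from +121.20° eastward to -150.65°, crossing the antimeridian.

88.15°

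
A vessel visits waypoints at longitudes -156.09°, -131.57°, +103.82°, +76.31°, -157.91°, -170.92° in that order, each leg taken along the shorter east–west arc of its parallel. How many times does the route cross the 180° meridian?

2

Leg 1: -156.09° → -131.57°, shortest Δλ = 24.52° (east) — does not cross 180°.
Leg 2: -131.57° → +103.82°, shortest Δλ = -124.61° (west) — crosses 180°.
Leg 3: +103.82° → +76.31°, shortest Δλ = -27.51° (west) — does not cross 180°.
Leg 4: +76.31° → -157.91°, shortest Δλ = 125.78° (east) — crosses 180°.
Leg 5: -157.91° → -170.92°, shortest Δλ = -13.01° (west) — does not cross 180°.
Total crossings: 2.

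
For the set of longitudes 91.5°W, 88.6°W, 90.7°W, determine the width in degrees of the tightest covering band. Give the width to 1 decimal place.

2.9°

Sort the longitudes: -91.5°, -90.7°, -88.6°.
Eastward gaps between consecutive values (wrapping around): 0.8°, 2.1°, 357.1°.
Largest gap = 357.1° ⇒ minimal covering band is its complement: 360° − 357.1° = 2.9°.
Band runs from -91.5° eastward to -88.6°.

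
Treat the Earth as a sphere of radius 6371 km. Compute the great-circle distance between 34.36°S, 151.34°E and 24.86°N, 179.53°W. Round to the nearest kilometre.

7267 km

Δλ = -179.53 − 151.34 = -330.87°; wrapped into (−180°, 180°]: 29.13°.
Δφ = 24.86 − -34.36 = 59.22°.
a = sin²(Δφ/2) + cos φ₁ · cos φ₂ · sin²(Δλ/2) = 0.291497.
c = 2·atan2(√a, √(1−a)) = 1.14065 rad → d = 6371·c ≈ 7267.07 km.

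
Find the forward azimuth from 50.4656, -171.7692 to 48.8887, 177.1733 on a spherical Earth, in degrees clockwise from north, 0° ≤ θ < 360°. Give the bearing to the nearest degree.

262°

Δλ = 177.1733 − -171.7692 = 348.9425°; wrapped into (−180°, 180°]: -11.0575°.
θ = atan2( sin Δλ · cos φ₂ , cos φ₁ · sin φ₂ − sin φ₁ · cos φ₂ · cos Δλ )
  = atan2(-0.12611, -0.01810) = -98.170° → normalised to [0°, 360°): 261.830°.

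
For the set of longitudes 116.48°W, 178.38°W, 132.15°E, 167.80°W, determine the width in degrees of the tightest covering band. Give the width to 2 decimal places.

111.37°

Sort the longitudes: -178.38°, -167.80°, -116.48°, +132.15°.
Eastward gaps between consecutive values (wrapping around): 10.58°, 51.32°, 248.63°, 49.47°.
Largest gap = 248.63° ⇒ minimal covering band is its complement: 360° − 248.63° = 111.37°.
Band runs from +132.15° eastward to -116.48°, crossing the antimeridian.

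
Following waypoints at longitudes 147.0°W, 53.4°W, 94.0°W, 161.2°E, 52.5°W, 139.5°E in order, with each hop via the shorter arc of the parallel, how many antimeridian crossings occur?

Leg 1: -147.0° → -53.4°, shortest Δλ = 93.6° (east) — does not cross 180°.
Leg 2: -53.4° → -94.0°, shortest Δλ = -40.6° (west) — does not cross 180°.
Leg 3: -94.0° → +161.2°, shortest Δλ = -104.8° (west) — crosses 180°.
Leg 4: +161.2° → -52.5°, shortest Δλ = 146.3° (east) — crosses 180°.
Leg 5: -52.5° → +139.5°, shortest Δλ = -168.0° (west) — crosses 180°.
Total crossings: 3.

3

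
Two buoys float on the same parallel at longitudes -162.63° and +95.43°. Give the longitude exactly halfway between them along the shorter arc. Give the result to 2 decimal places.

+146.40°

Signed shortest Δλ from -162.63° to +95.43° is -101.94°.
Midpoint longitude = -162.63° + (-101.94°)/2 = -162.63° − 50.97° = -213.60°.
Normalise into (−180°, 180°]: +146.40°.
(The naïve average (-162.63 + +95.43)/2 = -33.6° is on the wrong side of the globe.)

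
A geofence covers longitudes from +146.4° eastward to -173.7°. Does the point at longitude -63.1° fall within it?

Band width going east from +146.4° to -173.7°: ((-173.7 − 146.4) mod 360) = 39.9°.
Offset of -63.1° east of the west edge: ((-63.1 − 146.4) mod 360) = 150.5°.
150.5° > 39.9° ⇒ outside.

No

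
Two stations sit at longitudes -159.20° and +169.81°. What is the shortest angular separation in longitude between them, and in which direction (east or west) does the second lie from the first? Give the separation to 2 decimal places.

Raw difference: 169.81 − -159.20 = 329.01°.
Normalise into (−180°, 180°]: 329.01° − 360° = -30.99°.
Negative ⇒ the second point lies to the west; separation 30.99°.

30.99° west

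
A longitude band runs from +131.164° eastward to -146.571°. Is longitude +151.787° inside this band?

Band width going east from +131.164° to -146.571°: ((-146.571 − 131.164) mod 360) = 82.265°.
Offset of +151.787° east of the west edge: ((151.787 − 131.164) mod 360) = 20.623°.
20.623° ≤ 82.265° ⇒ inside.

Yes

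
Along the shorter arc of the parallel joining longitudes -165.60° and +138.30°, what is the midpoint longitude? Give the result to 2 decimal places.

+166.35°

Signed shortest Δλ from -165.60° to +138.30° is -56.10°.
Midpoint longitude = -165.60° + (-56.10°)/2 = -165.60° − 28.05° = -193.65°.
Normalise into (−180°, 180°]: +166.35°.
(The naïve average (-165.60 + +138.30)/2 = -13.65° is on the wrong side of the globe.)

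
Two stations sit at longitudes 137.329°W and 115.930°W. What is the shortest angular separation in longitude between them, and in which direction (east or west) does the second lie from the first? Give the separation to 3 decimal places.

21.399° east

Raw difference: -115.930 − -137.329 = 21.399°.
Normalise into (−180°, 180°]: 21.399° stays 21.399°.
Positive ⇒ the second point lies to the east; separation 21.399°.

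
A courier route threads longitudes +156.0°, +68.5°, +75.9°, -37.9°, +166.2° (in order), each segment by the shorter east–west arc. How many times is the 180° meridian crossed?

Leg 1: +156.0° → +68.5°, shortest Δλ = -87.5° (west) — does not cross 180°.
Leg 2: +68.5° → +75.9°, shortest Δλ = 7.4° (east) — does not cross 180°.
Leg 3: +75.9° → -37.9°, shortest Δλ = -113.8° (west) — does not cross 180°.
Leg 4: -37.9° → +166.2°, shortest Δλ = -155.9° (west) — crosses 180°.
Total crossings: 1.

1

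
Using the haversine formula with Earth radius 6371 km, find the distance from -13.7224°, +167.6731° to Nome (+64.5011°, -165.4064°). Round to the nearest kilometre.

8992 km

Δλ = -165.4064 − 167.6731 = -333.0795°; wrapped into (−180°, 180°]: 26.9205°.
Δφ = 64.5011 − -13.7224 = 78.2235°.
a = sin²(Δφ/2) + cos φ₁ · cos φ₂ · sin²(Δλ/2) = 0.420612.
c = 2·atan2(√a, √(1−a)) = 1.41135 rad → d = 6371·c ≈ 8991.68 km.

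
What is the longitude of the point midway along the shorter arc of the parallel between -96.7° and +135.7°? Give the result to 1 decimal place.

-160.5°

Signed shortest Δλ from -96.7° to +135.7° is -127.6°.
Midpoint longitude = -96.7° + (-127.6°)/2 = -96.7° − 63.8° = -160.5°.
(The naïve average (-96.7 + +135.7)/2 = 19.5° is on the wrong side of the globe.)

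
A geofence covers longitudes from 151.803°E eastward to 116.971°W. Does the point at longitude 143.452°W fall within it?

Band width going east from +151.803° to -116.971°: ((-116.971 − 151.803) mod 360) = 91.226°.
Offset of -143.452° east of the west edge: ((-143.452 − 151.803) mod 360) = 64.745°.
64.745° ≤ 91.226° ⇒ inside.

Yes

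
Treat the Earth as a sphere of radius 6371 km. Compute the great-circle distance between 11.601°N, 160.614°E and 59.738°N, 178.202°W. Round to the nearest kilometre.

Δλ = -178.202 − 160.614 = -338.816°; wrapped into (−180°, 180°]: 21.184°.
Δφ = 59.738 − 11.601 = 48.137°.
a = sin²(Δφ/2) + cos φ₁ · cos φ₂ · sin²(Δλ/2) = 0.183004.
c = 2·atan2(√a, √(1−a)) = 0.88409 rad → d = 6371·c ≈ 5632.55 km.

5633 km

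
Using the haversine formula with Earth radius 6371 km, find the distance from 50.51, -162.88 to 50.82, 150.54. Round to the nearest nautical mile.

Δλ = 150.54 − -162.88 = 313.42°; wrapped into (−180°, 180°]: -46.58°.
Δφ = 50.82 − 50.51 = 0.31°.
a = sin²(Δφ/2) + cos φ₁ · cos φ₂ · sin²(Δλ/2) = 0.062815.
c = 2·atan2(√a, √(1−a)) = 0.50666 rad → d = 6371·c ≈ 3227.92 km ≈ 1742.94 nmi.

1743 nmi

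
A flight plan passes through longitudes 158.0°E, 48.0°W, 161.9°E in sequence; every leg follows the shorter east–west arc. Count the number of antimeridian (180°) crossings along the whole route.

Leg 1: +158.0° → -48.0°, shortest Δλ = 154.0° (east) — crosses 180°.
Leg 2: -48.0° → +161.9°, shortest Δλ = -150.1° (west) — crosses 180°.
Total crossings: 2.

2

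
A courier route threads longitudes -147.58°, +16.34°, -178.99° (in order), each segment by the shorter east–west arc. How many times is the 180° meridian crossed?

1

Leg 1: -147.58° → +16.34°, shortest Δλ = 163.92° (east) — does not cross 180°.
Leg 2: +16.34° → -178.99°, shortest Δλ = 164.67° (east) — crosses 180°.
Total crossings: 1.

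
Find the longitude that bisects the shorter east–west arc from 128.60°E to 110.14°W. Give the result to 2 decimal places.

Signed shortest Δλ from +128.60° to -110.14° is +121.26°.
Midpoint longitude = +128.60° + (+121.26°)/2 = +128.60° + 60.63° = +189.23°.
Normalise into (−180°, 180°]: -170.77°.
(The naïve average (+128.60 + -110.14)/2 = 9.23° is on the wrong side of the globe.)

170.77°W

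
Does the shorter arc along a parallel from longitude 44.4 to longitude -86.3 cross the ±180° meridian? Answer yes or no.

Signed shortest Δλ = ((-86.3 − 44.4 + 180) mod 360) − 180 = -130.7°.
Going west by 130.7° from +44.4° reaches -86.3° without touching 180°.

No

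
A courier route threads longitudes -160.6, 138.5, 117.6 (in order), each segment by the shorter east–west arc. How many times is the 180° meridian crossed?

1

Leg 1: -160.6° → +138.5°, shortest Δλ = -60.9° (west) — crosses 180°.
Leg 2: +138.5° → +117.6°, shortest Δλ = -20.9° (west) — does not cross 180°.
Total crossings: 1.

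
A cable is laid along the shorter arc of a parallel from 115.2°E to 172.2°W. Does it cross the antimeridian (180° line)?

Yes

Naïve |-172.2 − 115.2| = 287.4° > 180°, so the shorter arc goes the other way round — across 180°.
Signed shortest Δλ = ((-172.2 − 115.2 + 180) mod 360) − 180 = 72.6°.
Going east by 72.6° from +115.2° passes through 180° before reaching -172.2°.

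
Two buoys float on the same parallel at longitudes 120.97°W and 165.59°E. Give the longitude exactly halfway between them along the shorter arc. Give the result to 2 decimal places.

157.69°W

Signed shortest Δλ from -120.97° to +165.59° is -73.44°.
Midpoint longitude = -120.97° + (-73.44°)/2 = -120.97° − 36.72° = -157.69°.
(The naïve average (-120.97 + +165.59)/2 = 22.31° is on the wrong side of the globe.)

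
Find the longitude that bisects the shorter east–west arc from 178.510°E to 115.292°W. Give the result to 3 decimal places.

148.391°W

Signed shortest Δλ from +178.510° to -115.292° is +66.198°.
Midpoint longitude = +178.510° + (+66.198°)/2 = +178.510° + 33.099° = +211.609°.
Normalise into (−180°, 180°]: -148.391°.
(The naïve average (+178.510 + -115.292)/2 = 31.609° is on the wrong side of the globe.)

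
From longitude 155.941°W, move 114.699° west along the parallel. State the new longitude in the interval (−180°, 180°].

89.360°E

Start at -155.941°; shift −114.699° → -270.640°.
-270.640° lies outside (−180°, 180°]; add 360° → +89.360°.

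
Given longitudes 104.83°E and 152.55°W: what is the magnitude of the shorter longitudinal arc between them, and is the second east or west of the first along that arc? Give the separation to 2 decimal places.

Raw difference: -152.55 − 104.83 = -257.38°.
Normalise into (−180°, 180°]: -257.38° + 360° = 102.62°.
Positive ⇒ the second point lies to the east; separation 102.62°.

102.62° east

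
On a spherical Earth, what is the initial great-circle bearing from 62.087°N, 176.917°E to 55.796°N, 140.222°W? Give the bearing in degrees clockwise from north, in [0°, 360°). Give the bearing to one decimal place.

Δλ = -140.222 − 176.917 = -317.139°; wrapped into (−180°, 180°]: 42.861°.
θ = atan2( sin Δλ · cos φ₂ , cos φ₁ · sin φ₂ − sin φ₁ · cos φ₂ · cos Δλ )
  = atan2(0.38238, 0.02305) = 86.551° → normalised to [0°, 360°): 86.551°.

86.6°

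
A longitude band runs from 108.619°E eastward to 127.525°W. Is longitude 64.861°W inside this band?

Band width going east from +108.619° to -127.525°: ((-127.525 − 108.619) mod 360) = 123.856°.
Offset of -64.861° east of the west edge: ((-64.861 − 108.619) mod 360) = 186.520°.
186.520° > 123.856° ⇒ outside.

No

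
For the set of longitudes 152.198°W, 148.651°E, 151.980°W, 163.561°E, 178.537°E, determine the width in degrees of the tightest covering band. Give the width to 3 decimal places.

59.369°

Sort the longitudes: -152.198°, -151.980°, +148.651°, +163.561°, +178.537°.
Eastward gaps between consecutive values (wrapping around): 0.218°, 300.631°, 14.910°, 14.976°, 29.265°.
Largest gap = 300.631° ⇒ minimal covering band is its complement: 360° − 300.631° = 59.369°.
Band runs from +148.651° eastward to -151.980°, crossing the antimeridian.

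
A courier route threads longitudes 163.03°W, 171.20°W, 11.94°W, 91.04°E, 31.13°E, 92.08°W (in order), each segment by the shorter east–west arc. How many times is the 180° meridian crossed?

0

Leg 1: -163.03° → -171.20°, shortest Δλ = -8.17° (west) — does not cross 180°.
Leg 2: -171.20° → -11.94°, shortest Δλ = 159.26° (east) — does not cross 180°.
Leg 3: -11.94° → +91.04°, shortest Δλ = 102.98° (east) — does not cross 180°.
Leg 4: +91.04° → +31.13°, shortest Δλ = -59.91° (west) — does not cross 180°.
Leg 5: +31.13° → -92.08°, shortest Δλ = -123.21° (west) — does not cross 180°.
Total crossings: 0.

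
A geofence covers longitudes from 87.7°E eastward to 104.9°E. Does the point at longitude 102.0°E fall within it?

Yes

Band width going east from +87.7° to +104.9°: ((104.9 − 87.7) mod 360) = 17.2°.
Offset of +102.0° east of the west edge: ((102.0 − 87.7) mod 360) = 14.3°.
14.3° ≤ 17.2° ⇒ inside.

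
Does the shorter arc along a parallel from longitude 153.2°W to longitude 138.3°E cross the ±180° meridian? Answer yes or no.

Naïve |138.3 − -153.2| = 291.5° > 180°, so the shorter arc goes the other way round — across 180°.
Signed shortest Δλ = ((138.3 − -153.2 + 180) mod 360) − 180 = -68.5°.
Going west by 68.5° from -153.2° passes through 180° before reaching +138.3°.

Yes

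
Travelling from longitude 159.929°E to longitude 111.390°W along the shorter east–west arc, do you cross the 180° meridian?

Naïve |-111.390 − 159.929| = 271.319° > 180°, so the shorter arc goes the other way round — across 180°.
Signed shortest Δλ = ((-111.390 − 159.929 + 180) mod 360) − 180 = 88.681°.
Going east by 88.681° from +159.929° passes through 180° before reaching -111.390°.

Yes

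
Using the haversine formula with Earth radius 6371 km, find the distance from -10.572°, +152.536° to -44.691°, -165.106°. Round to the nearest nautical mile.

2990 nmi

Δλ = -165.106 − 152.536 = -317.642°; wrapped into (−180°, 180°]: 42.358°.
Δφ = -44.691 − -10.572 = -34.119°.
a = sin²(Δφ/2) + cos φ₁ · cos φ₂ · sin²(Δλ/2) = 0.177279.
c = 2·atan2(√a, √(1−a)) = 0.86920 rad → d = 6371·c ≈ 5537.65 km ≈ 2990.09 nmi.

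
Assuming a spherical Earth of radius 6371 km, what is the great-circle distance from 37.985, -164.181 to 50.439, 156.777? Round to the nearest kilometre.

Δλ = 156.777 − -164.181 = 320.958°; wrapped into (−180°, 180°]: -39.042°.
Δφ = 50.439 − 37.985 = 12.454°.
a = sin²(Δφ/2) + cos φ₁ · cos φ₂ · sin²(Δλ/2) = 0.067816.
c = 2·atan2(√a, √(1−a)) = 0.52690 rad → d = 6371·c ≈ 3356.90 km.

3357 km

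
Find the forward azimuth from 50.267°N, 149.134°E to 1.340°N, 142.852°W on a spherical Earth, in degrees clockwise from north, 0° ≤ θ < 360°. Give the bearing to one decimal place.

106.4°

Δλ = -142.852 − 149.134 = -291.986°; wrapped into (−180°, 180°]: 68.014°.
θ = atan2( sin Δλ · cos φ₂ , cos φ₁ · sin φ₂ − sin φ₁ · cos φ₂ · cos Δλ )
  = atan2(0.92702, -0.27288) = 106.403° → normalised to [0°, 360°): 106.403°.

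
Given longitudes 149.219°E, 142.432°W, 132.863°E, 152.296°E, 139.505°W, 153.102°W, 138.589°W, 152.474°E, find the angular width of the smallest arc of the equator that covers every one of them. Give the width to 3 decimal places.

Sort the longitudes: -153.102°, -142.432°, -139.505°, -138.589°, +132.863°, +149.219°, +152.296°, +152.474°.
Eastward gaps between consecutive values (wrapping around): 10.670°, 2.927°, 0.916°, 271.452°, 16.356°, 3.077°, 0.178°, 54.424°.
Largest gap = 271.452° ⇒ minimal covering band is its complement: 360° − 271.452° = 88.548°.
Band runs from +132.863° eastward to -138.589°, crossing the antimeridian.

88.548°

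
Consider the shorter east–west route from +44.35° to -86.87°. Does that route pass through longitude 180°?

No

Signed shortest Δλ = ((-86.87 − 44.35 + 180) mod 360) − 180 = -131.22°.
Going west by 131.22° from +44.35° reaches -86.87° without touching 180°.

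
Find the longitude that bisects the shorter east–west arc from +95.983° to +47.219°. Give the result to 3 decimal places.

+71.601°

Signed shortest Δλ from +95.983° to +47.219° is -48.764°.
Midpoint longitude = +95.983° + (-48.764°)/2 = +95.983° − 24.382° = +71.601°.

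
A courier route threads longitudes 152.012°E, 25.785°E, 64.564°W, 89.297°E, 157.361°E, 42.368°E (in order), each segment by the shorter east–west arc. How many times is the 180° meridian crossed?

0

Leg 1: +152.012° → +25.785°, shortest Δλ = -126.227° (west) — does not cross 180°.
Leg 2: +25.785° → -64.564°, shortest Δλ = -90.349° (west) — does not cross 180°.
Leg 3: -64.564° → +89.297°, shortest Δλ = 153.861° (east) — does not cross 180°.
Leg 4: +89.297° → +157.361°, shortest Δλ = 68.064° (east) — does not cross 180°.
Leg 5: +157.361° → +42.368°, shortest Δλ = -114.993° (west) — does not cross 180°.
Total crossings: 0.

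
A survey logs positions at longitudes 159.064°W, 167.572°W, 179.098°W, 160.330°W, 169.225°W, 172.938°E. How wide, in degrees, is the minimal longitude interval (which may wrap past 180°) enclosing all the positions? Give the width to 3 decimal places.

27.998°

Sort the longitudes: -179.098°, -169.225°, -167.572°, -160.330°, -159.064°, +172.938°.
Eastward gaps between consecutive values (wrapping around): 9.873°, 1.653°, 7.242°, 1.266°, 332.002°, 7.964°.
Largest gap = 332.002° ⇒ minimal covering band is its complement: 360° − 332.002° = 27.998°.
Band runs from +172.938° eastward to -159.064°, crossing the antimeridian.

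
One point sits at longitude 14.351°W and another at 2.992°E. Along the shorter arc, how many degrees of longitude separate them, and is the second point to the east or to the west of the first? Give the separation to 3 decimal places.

Raw difference: 2.992 − -14.351 = 17.343°.
Normalise into (−180°, 180°]: 17.343° stays 17.343°.
Positive ⇒ the second point lies to the east; separation 17.343°.

17.343° east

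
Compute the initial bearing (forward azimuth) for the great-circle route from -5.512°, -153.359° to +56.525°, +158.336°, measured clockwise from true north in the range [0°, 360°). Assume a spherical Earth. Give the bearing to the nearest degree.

335°

Δλ = 158.336 − -153.359 = 311.695°; wrapped into (−180°, 180°]: -48.305°.
θ = atan2( sin Δλ · cos φ₂ , cos φ₁ · sin φ₂ − sin φ₁ · cos φ₂ · cos Δλ )
  = atan2(-0.41186, 0.86551) = -25.448° → normalised to [0°, 360°): 334.552°.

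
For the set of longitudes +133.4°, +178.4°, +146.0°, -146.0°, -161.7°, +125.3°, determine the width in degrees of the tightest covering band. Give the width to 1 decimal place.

Sort the longitudes: -161.7°, -146.0°, +125.3°, +133.4°, +146.0°, +178.4°.
Eastward gaps between consecutive values (wrapping around): 15.7°, 271.3°, 8.1°, 12.6°, 32.4°, 19.9°.
Largest gap = 271.3° ⇒ minimal covering band is its complement: 360° − 271.3° = 88.7°.
Band runs from +125.3° eastward to -146.0°, crossing the antimeridian.

88.7°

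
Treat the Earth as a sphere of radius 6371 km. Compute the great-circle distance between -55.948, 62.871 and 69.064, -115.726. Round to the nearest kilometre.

18555 km

Δλ = -115.726 − 62.871 = -178.597°.
Δφ = 69.064 − -55.948 = 125.012°.
a = sin²(Δφ/2) + cos φ₁ · cos φ₂ · sin²(Δλ/2) = 0.986926.
c = 2·atan2(√a, √(1−a)) = 2.91241 rad → d = 6371·c ≈ 18554.97 km.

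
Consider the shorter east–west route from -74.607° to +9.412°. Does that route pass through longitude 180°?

Signed shortest Δλ = ((9.412 − -74.607 + 180) mod 360) − 180 = 84.019°.
Going east by 84.019° from -74.607° reaches +9.412° without touching 180°.

No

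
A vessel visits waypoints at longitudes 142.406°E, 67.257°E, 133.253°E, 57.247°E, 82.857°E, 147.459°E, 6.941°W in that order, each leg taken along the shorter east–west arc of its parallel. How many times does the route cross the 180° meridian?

0

Leg 1: +142.406° → +67.257°, shortest Δλ = -75.149° (west) — does not cross 180°.
Leg 2: +67.257° → +133.253°, shortest Δλ = 65.996° (east) — does not cross 180°.
Leg 3: +133.253° → +57.247°, shortest Δλ = -76.006° (west) — does not cross 180°.
Leg 4: +57.247° → +82.857°, shortest Δλ = 25.61° (east) — does not cross 180°.
Leg 5: +82.857° → +147.459°, shortest Δλ = 64.602° (east) — does not cross 180°.
Leg 6: +147.459° → -6.941°, shortest Δλ = -154.4° (west) — does not cross 180°.
Total crossings: 0.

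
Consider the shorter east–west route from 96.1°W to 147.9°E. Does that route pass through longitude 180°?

Naïve |147.9 − -96.1| = 244.0° > 180°, so the shorter arc goes the other way round — across 180°.
Signed shortest Δλ = ((147.9 − -96.1 + 180) mod 360) − 180 = -116.0°.
Going west by 116.0° from -96.1° passes through 180° before reaching +147.9°.

Yes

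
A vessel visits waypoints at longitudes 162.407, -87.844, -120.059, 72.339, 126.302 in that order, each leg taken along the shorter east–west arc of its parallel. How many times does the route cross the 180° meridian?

2

Leg 1: +162.407° → -87.844°, shortest Δλ = 109.749° (east) — crosses 180°.
Leg 2: -87.844° → -120.059°, shortest Δλ = -32.215° (west) — does not cross 180°.
Leg 3: -120.059° → +72.339°, shortest Δλ = -167.602° (west) — crosses 180°.
Leg 4: +72.339° → +126.302°, shortest Δλ = 53.963° (east) — does not cross 180°.
Total crossings: 2.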